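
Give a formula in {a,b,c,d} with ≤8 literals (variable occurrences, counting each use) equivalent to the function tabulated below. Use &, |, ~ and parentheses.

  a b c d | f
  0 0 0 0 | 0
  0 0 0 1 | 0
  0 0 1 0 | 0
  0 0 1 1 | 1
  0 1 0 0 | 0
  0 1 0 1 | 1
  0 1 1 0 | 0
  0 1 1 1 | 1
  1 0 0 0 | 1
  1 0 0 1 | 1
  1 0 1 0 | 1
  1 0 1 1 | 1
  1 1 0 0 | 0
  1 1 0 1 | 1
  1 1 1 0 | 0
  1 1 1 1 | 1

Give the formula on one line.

  (c & d) = 0001000100010001
  ~b = 1111000011110000
  ~a = 1111111100000000
  (~b | ~a) = 1111111111110000
  ((~b | ~a) & a) = 0000000011110000
  (((~b | ~a) & a) | d) = 0101010111110101
  (b | a) = 0000111111111111
  ((((~b | ~a) & a) | d) & (b | a)) = 0000010111110101
  ((c & d) | ((((~b | ~a) & a) | d) & (b | a))) = 0001010111110101

((c & d) | ((((~b | ~a) & a) | d) & (b | a)))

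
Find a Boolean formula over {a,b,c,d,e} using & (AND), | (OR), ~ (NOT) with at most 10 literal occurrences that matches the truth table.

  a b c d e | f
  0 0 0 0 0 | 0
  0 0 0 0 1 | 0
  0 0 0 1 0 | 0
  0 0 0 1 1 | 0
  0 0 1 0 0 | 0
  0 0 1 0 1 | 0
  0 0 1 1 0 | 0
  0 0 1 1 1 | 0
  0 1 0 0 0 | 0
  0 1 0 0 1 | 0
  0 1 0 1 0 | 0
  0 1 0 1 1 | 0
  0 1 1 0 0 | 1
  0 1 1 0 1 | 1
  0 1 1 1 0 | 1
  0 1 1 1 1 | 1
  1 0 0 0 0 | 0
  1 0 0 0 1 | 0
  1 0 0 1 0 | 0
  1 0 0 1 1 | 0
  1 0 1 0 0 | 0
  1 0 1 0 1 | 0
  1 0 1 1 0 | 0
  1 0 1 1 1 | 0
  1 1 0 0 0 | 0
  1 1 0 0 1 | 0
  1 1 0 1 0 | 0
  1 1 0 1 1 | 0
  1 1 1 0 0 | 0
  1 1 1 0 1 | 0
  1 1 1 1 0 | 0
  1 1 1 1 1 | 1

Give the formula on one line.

(c & (b & (((((b & ~e) & ~a) & c) | e) & (d | ~a))))

  ~e = 10101010101010101010101010101010
  (b & ~e) = 00000000101010100000000010101010
  ~a = 11111111111111110000000000000000
  ((b & ~e) & ~a) = 00000000101010100000000000000000
  (((b & ~e) & ~a) & c) = 00000000000010100000000000000000
  ((((b & ~e) & ~a) & c) | e) = 01010101010111110101010101010101
  (d | ~a) = 11111111111111110011001100110011
  (((((b & ~e) & ~a) & c) | e) & (d | ~a)) = 01010101010111110001000100010001
  (b & (((((b & ~e) & ~a) & c) | e) & (d | ~a))) = 00000000010111110000000000010001
  (c & (b & (((((b & ~e) & ~a) & c) | e) & (d | ~a)))) = 00000000000011110000000000000001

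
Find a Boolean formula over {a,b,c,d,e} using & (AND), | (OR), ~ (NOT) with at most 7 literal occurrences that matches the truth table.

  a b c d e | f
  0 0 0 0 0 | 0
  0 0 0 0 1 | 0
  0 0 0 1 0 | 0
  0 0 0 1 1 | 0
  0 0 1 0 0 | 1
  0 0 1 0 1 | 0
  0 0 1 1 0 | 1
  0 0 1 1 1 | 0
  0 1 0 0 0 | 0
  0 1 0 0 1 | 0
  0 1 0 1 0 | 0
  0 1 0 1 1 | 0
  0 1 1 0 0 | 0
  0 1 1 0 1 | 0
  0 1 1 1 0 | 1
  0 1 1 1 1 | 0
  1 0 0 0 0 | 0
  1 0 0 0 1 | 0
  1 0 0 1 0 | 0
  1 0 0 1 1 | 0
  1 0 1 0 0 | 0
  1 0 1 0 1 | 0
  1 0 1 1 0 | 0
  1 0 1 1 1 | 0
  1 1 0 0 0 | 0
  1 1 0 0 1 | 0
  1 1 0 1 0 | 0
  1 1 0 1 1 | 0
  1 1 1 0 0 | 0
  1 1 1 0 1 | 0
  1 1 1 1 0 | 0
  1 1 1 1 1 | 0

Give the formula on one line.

  ~a = 11111111111111110000000000000000
  ~e = 10101010101010101010101010101010
  ~b = 11111111000000001111111100000000
  (~b | d) = 11111111001100111111111100110011
  (~e & (~b | d)) = 10101010001000101010101000100010
  (~a & (~e & (~b | d))) = 10101010001000100000000000000000
  (~e & c) = 00001010000010100000101000001010
  ((~a & (~e & (~b | d))) & (~e & c)) = 00001010000000100000000000000000

((~a & (~e & (~b | d))) & (~e & c))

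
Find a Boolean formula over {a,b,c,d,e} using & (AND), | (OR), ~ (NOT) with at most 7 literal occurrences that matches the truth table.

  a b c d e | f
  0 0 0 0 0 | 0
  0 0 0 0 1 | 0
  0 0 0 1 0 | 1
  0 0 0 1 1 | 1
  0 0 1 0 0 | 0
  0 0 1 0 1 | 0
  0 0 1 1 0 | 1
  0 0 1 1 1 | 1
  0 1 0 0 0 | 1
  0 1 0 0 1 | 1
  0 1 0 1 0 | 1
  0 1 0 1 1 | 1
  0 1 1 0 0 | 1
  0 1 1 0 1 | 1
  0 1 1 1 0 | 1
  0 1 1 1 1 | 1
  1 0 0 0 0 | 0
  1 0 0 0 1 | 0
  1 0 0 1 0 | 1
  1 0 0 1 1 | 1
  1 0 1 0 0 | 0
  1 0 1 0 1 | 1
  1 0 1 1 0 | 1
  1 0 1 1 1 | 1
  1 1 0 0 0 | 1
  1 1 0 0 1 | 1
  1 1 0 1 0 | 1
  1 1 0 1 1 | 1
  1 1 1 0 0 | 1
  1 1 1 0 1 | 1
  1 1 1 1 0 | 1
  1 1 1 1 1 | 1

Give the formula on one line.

((b | d) | ((a & (d | e)) & c))

  (b | d) = 00110011111111110011001111111111
  (d | e) = 01110111011101110111011101110111
  (a & (d | e)) = 00000000000000000111011101110111
  ((a & (d | e)) & c) = 00000000000000000000011100000111
  ((b | d) | ((a & (d | e)) & c)) = 00110011111111110011011111111111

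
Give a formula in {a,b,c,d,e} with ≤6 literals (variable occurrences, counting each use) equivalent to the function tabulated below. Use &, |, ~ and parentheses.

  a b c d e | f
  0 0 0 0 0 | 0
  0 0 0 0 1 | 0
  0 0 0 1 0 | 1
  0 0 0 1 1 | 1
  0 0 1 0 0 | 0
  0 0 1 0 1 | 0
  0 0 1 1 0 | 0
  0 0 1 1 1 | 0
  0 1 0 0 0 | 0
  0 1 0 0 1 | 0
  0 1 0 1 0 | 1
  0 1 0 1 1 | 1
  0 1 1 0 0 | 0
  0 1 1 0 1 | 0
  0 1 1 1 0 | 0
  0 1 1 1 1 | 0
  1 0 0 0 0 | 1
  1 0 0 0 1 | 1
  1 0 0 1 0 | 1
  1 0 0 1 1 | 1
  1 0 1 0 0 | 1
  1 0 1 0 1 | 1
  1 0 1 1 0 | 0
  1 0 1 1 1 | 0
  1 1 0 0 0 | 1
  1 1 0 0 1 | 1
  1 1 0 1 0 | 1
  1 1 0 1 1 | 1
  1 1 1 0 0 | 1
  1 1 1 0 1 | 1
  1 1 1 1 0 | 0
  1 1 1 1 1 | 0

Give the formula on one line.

((a & ~d) | (d & ~c))

  ~d = 11001100110011001100110011001100
  (a & ~d) = 00000000000000001100110011001100
  ~c = 11110000111100001111000011110000
  (d & ~c) = 00110000001100000011000000110000
  ((a & ~d) | (d & ~c)) = 00110000001100001111110011111100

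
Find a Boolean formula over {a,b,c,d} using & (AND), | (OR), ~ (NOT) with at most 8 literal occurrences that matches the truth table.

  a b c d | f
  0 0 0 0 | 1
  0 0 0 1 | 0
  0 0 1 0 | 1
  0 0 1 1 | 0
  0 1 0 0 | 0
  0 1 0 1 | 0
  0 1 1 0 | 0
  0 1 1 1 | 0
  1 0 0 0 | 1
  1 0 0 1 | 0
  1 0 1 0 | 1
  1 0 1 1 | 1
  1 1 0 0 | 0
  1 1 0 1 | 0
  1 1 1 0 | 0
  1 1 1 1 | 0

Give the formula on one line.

((b | (~d | (a & c))) & ~b)

  ~d = 1010101010101010
  (a & c) = 0000000000110011
  (~d | (a & c)) = 1010101010111011
  (b | (~d | (a & c))) = 1010111110111111
  ~b = 1111000011110000
  ((b | (~d | (a & c))) & ~b) = 1010000010110000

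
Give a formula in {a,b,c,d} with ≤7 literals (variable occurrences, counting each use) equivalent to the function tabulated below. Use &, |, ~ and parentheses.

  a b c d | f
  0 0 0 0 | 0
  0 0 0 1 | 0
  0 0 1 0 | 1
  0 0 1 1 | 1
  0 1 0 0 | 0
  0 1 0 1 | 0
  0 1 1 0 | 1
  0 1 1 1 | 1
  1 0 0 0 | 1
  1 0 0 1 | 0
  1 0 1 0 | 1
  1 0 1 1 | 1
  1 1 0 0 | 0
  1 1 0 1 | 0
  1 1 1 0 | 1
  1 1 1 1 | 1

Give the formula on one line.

(c | (a & ((((a & b) | c) | ~d) & ~b)))

  (a & b) = 0000000000001111
  ((a & b) | c) = 0011001100111111
  ~d = 1010101010101010
  (((a & b) | c) | ~d) = 1011101110111111
  ~b = 1111000011110000
  ((((a & b) | c) | ~d) & ~b) = 1011000010110000
  (a & ((((a & b) | c) | ~d) & ~b)) = 0000000010110000
  (c | (a & ((((a & b) | c) | ~d) & ~b))) = 0011001110110011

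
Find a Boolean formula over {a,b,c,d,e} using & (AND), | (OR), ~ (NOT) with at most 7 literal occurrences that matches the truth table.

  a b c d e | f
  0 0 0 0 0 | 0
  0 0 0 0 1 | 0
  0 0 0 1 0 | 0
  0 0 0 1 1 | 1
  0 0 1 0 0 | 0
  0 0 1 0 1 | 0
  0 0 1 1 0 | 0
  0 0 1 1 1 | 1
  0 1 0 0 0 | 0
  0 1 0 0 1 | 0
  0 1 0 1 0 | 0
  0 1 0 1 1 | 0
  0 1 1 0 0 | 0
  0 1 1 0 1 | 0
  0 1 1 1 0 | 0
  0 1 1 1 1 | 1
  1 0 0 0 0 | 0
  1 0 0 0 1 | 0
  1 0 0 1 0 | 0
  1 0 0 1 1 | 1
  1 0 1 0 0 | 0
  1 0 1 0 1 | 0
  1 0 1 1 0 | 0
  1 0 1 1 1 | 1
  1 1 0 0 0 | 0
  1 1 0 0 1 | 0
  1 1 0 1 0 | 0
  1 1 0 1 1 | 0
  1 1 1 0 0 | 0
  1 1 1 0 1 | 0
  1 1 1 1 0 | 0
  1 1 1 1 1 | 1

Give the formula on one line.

(((~b | c) & (e | (a & (~c & b)))) & d)

  ~b = 11111111000000001111111100000000
  (~b | c) = 11111111000011111111111100001111
  ~c = 11110000111100001111000011110000
  (~c & b) = 00000000111100000000000011110000
  (a & (~c & b)) = 00000000000000000000000011110000
  (e | (a & (~c & b))) = 01010101010101010101010111110101
  ((~b | c) & (e | (a & (~c & b)))) = 01010101000001010101010100000101
  (((~b | c) & (e | (a & (~c & b)))) & d) = 00010001000000010001000100000001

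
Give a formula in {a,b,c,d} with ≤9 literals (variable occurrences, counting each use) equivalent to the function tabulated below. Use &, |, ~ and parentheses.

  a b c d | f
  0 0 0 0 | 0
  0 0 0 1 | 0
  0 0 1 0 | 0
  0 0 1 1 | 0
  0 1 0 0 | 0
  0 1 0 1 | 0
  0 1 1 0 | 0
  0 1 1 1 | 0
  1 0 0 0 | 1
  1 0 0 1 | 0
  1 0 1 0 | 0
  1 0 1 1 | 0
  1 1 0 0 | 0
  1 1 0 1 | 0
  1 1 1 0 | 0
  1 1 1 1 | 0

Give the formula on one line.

  ~b = 1111000011110000
  (~b | d) = 1111010111110101
  ((~b | d) | c) = 1111011111110111
  (((~b | d) | c) & a) = 0000000011110111
  ~c = 1100110011001100
  (~b | c) = 1111001111110011
  (~c & (~b | c)) = 1100000011000000
  ~d = 1010101010101010
  ((~c & (~b | c)) & ~d) = 1000000010000000
  ((((~b | d) | c) & a) & ((~c & (~b | c)) & ~d)) = 0000000010000000

((((~b | d) | c) & a) & ((~c & (~b | c)) & ~d))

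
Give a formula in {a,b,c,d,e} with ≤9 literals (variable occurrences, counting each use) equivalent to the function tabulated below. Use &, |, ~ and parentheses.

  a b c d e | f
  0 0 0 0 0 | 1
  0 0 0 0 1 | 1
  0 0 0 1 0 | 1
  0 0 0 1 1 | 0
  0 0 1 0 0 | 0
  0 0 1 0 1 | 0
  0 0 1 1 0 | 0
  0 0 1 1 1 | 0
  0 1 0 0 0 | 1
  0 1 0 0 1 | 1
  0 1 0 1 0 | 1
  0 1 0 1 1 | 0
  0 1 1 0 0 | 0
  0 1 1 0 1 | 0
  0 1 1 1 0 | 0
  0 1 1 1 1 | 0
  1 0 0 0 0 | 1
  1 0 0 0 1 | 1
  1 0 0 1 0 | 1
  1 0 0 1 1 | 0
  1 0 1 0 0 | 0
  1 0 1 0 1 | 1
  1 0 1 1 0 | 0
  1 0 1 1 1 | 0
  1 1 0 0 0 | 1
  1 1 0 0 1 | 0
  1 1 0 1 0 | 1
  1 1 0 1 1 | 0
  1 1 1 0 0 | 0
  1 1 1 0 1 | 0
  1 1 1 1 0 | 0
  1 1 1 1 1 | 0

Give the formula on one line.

((~b & (((~d & e) | b) & a)) | ((~e | (~d & ~a)) & ~c))

  ~b = 11111111000000001111111100000000
  ~d = 11001100110011001100110011001100
  (~d & e) = 01000100010001000100010001000100
  ((~d & e) | b) = 01000100111111110100010011111111
  (((~d & e) | b) & a) = 00000000000000000100010011111111
  (~b & (((~d & e) | b) & a)) = 00000000000000000100010000000000
  ~e = 10101010101010101010101010101010
  ~a = 11111111111111110000000000000000
  (~d & ~a) = 11001100110011000000000000000000
  (~e | (~d & ~a)) = 11101110111011101010101010101010
  ~c = 11110000111100001111000011110000
  ((~e | (~d & ~a)) & ~c) = 11100000111000001010000010100000
  ((~b & (((~d & e) | b) & a)) | ((~e | (~d & ~a)) & ~c)) = 11100000111000001110010010100000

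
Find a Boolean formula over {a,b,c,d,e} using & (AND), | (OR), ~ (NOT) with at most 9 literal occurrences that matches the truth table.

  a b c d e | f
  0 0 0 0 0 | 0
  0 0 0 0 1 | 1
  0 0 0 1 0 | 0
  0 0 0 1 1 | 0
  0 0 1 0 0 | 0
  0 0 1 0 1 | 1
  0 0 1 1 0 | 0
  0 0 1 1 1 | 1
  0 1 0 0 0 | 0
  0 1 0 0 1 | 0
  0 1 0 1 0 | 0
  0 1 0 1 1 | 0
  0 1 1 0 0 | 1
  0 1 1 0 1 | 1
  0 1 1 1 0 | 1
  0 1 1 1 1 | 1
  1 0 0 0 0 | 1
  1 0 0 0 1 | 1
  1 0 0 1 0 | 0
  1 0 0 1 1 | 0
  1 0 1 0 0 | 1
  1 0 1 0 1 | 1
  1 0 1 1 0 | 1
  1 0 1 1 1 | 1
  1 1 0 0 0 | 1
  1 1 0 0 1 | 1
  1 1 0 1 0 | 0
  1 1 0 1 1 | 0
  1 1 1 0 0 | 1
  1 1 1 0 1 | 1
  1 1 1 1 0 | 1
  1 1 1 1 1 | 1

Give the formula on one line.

((b | (a | e)) & ((c | (~d & ~b)) | (c | (a & ~d))))

  (a | e) = 01010101010101011111111111111111
  (b | (a | e)) = 01010101111111111111111111111111
  ~d = 11001100110011001100110011001100
  ~b = 11111111000000001111111100000000
  (~d & ~b) = 11001100000000001100110000000000
  (c | (~d & ~b)) = 11001111000011111100111100001111
  (a & ~d) = 00000000000000001100110011001100
  (c | (a & ~d)) = 00001111000011111100111111001111
  ((c | (~d & ~b)) | (c | (a & ~d))) = 11001111000011111100111111001111
  ((b | (a | e)) & ((c | (~d & ~b)) | (c | (a & ~d)))) = 01000101000011111100111111001111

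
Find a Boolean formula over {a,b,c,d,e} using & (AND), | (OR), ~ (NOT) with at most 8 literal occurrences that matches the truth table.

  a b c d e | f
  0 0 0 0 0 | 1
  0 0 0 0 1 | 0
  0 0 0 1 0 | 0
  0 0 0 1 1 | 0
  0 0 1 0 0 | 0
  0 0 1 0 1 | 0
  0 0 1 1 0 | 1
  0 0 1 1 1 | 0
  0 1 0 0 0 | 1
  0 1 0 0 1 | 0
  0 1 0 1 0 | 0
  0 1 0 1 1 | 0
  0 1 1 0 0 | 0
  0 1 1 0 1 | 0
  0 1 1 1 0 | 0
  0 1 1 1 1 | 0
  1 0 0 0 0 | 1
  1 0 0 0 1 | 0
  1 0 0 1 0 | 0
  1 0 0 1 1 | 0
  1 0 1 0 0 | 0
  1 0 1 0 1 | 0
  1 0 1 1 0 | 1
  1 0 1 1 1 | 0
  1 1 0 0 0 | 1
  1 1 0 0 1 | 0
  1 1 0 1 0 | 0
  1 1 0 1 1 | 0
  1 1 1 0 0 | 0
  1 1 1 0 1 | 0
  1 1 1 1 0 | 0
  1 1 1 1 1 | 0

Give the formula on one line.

(((e | ~c) | d) & ((~d | ((c | b) & ~b)) & ~e))

  ~c = 11110000111100001111000011110000
  (e | ~c) = 11110101111101011111010111110101
  ((e | ~c) | d) = 11110111111101111111011111110111
  ~d = 11001100110011001100110011001100
  (c | b) = 00001111111111110000111111111111
  ~b = 11111111000000001111111100000000
  ((c | b) & ~b) = 00001111000000000000111100000000
  (~d | ((c | b) & ~b)) = 11001111110011001100111111001100
  ~e = 10101010101010101010101010101010
  ((~d | ((c | b) & ~b)) & ~e) = 10001010100010001000101010001000
  (((e | ~c) | d) & ((~d | ((c | b) & ~b)) & ~e)) = 10000010100000001000001010000000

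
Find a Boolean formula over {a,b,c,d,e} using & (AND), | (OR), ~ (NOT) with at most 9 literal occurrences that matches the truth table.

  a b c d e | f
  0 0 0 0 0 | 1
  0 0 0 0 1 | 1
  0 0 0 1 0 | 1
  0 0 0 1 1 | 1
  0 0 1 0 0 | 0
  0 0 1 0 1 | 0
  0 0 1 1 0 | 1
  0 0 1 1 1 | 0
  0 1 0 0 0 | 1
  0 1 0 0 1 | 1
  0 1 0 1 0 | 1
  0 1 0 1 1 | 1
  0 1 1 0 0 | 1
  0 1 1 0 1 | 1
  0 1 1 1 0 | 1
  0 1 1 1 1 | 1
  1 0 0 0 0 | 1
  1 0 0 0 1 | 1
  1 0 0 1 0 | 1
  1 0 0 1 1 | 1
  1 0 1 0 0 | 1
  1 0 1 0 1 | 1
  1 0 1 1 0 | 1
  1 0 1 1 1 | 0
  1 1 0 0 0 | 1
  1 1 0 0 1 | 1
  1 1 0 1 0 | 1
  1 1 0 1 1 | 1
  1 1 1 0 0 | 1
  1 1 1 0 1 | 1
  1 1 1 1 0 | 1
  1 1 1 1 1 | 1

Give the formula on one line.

((((~e & d) | ~c) | (~c | (~d & a))) | b)

  ~e = 10101010101010101010101010101010
  (~e & d) = 00100010001000100010001000100010
  ~c = 11110000111100001111000011110000
  ((~e & d) | ~c) = 11110010111100101111001011110010
  ~d = 11001100110011001100110011001100
  (~d & a) = 00000000000000001100110011001100
  (~c | (~d & a)) = 11110000111100001111110011111100
  (((~e & d) | ~c) | (~c | (~d & a))) = 11110010111100101111111011111110
  ((((~e & d) | ~c) | (~c | (~d & a))) | b) = 11110010111111111111111011111111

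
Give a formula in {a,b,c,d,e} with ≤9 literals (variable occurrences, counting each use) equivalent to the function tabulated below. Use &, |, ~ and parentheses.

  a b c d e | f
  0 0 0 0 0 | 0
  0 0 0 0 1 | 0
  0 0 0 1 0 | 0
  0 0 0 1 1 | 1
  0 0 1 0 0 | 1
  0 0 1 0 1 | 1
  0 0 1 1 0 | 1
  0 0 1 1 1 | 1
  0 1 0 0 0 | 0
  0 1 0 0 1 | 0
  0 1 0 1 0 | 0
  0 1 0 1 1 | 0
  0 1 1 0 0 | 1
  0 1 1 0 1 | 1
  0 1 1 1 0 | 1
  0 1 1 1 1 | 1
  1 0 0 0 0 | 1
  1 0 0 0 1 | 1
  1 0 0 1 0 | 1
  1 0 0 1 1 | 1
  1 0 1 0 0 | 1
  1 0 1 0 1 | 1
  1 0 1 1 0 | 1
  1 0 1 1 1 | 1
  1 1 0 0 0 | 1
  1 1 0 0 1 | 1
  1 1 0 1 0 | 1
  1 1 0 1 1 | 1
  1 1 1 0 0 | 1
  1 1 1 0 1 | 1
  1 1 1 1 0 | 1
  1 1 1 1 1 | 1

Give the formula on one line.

(((a | ~b) & (((b | e) | a) & (b | d))) | (c | a))

  ~b = 11111111000000001111111100000000
  (a | ~b) = 11111111000000001111111111111111
  (b | e) = 01010101111111110101010111111111
  ((b | e) | a) = 01010101111111111111111111111111
  (b | d) = 00110011111111110011001111111111
  (((b | e) | a) & (b | d)) = 00010001111111110011001111111111
  ((a | ~b) & (((b | e) | a) & (b | d))) = 00010001000000000011001111111111
  (c | a) = 00001111000011111111111111111111
  (((a | ~b) & (((b | e) | a) & (b | d))) | (c | a)) = 00011111000011111111111111111111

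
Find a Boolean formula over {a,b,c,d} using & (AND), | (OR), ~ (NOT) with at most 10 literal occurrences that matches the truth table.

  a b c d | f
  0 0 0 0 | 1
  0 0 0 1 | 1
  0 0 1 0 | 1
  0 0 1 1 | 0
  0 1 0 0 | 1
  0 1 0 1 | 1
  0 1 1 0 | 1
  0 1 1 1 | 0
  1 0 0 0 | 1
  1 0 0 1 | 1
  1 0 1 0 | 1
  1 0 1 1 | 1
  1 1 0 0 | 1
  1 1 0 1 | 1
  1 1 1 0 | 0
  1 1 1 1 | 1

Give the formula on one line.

  ~c = 1100110011001100
  (a | ~c) = 1100110011111111
  (d & (a | ~c)) = 0100010001010101
  ~d = 1010101010101010
  ~a = 1111111100000000
  (~d & ~a) = 1010101000000000
  ~b = 1111000011110000
  (~b | ~c) = 1111110011111100
  ((~b | ~c) & a) = 0000000011111100
  (((~b | ~c) & a) & ~d) = 0000000010101000
  ((~d & ~a) | (((~b | ~c) & a) & ~d)) = 1010101010101000
  ((d & (a | ~c)) | ((~d & ~a) | (((~b | ~c) & a) & ~d))) = 1110111011111101

((d & (a | ~c)) | ((~d & ~a) | (((~b | ~c) & a) & ~d)))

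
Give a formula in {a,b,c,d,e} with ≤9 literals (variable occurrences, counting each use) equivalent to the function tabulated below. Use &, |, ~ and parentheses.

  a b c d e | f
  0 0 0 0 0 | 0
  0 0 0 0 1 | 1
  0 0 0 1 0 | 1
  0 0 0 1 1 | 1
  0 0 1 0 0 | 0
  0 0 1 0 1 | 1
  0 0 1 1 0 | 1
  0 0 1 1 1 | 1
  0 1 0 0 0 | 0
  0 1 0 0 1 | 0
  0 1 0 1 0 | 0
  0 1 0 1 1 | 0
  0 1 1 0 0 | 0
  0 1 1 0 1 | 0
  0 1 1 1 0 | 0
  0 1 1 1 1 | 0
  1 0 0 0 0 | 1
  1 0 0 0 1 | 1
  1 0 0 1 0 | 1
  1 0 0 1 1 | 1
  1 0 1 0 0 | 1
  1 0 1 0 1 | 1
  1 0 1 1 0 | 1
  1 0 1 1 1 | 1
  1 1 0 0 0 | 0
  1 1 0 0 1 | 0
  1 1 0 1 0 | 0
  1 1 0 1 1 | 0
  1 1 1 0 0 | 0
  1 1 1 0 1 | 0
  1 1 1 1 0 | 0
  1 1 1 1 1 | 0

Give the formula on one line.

  (a | e) = 01010101010101011111111111111111
  ~b = 11111111000000001111111100000000
  ((a | e) & ~b) = 01010101000000001111111100000000
  ~e = 10101010101010101010101010101010
  (d | a) = 00110011001100111111111111111111
  (~e & (d | a)) = 00100010001000101010101010101010
  (~b & (~e & (d | a))) = 00100010000000001010101000000000
  (((a | e) & ~b) | (~b & (~e & (d | a)))) = 01110111000000001111111100000000

(((a | e) & ~b) | (~b & (~e & (d | a))))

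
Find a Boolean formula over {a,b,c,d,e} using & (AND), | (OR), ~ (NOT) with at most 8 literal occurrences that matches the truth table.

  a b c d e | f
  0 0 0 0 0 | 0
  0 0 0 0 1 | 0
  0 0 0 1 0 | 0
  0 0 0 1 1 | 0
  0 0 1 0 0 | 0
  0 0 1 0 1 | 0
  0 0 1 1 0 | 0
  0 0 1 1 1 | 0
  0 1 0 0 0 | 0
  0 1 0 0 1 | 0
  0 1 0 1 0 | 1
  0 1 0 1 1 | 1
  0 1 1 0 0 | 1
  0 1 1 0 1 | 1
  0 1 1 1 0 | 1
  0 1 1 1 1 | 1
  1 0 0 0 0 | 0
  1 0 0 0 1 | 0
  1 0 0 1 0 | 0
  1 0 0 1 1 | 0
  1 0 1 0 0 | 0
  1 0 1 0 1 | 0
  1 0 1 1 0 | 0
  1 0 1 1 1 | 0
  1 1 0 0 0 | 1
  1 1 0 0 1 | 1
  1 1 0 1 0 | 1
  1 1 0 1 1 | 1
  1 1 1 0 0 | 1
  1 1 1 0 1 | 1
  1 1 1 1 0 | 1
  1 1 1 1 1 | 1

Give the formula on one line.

(b & ((a | (c | ~b)) | d))

  ~b = 11111111000000001111111100000000
  (c | ~b) = 11111111000011111111111100001111
  (a | (c | ~b)) = 11111111000011111111111111111111
  ((a | (c | ~b)) | d) = 11111111001111111111111111111111
  (b & ((a | (c | ~b)) | d)) = 00000000001111110000000011111111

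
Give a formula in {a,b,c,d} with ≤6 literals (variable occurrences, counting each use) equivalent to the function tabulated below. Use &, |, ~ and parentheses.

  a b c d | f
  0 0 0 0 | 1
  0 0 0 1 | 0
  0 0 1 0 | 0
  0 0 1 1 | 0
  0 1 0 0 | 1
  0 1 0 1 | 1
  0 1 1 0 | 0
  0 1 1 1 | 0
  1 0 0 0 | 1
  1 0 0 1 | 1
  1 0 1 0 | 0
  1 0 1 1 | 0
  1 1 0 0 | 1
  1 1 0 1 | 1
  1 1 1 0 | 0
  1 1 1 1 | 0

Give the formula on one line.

  ~c = 1100110011001100
  ~d = 1010101010101010
  (~c | d) = 1101110111011101
  (b & (~c | d)) = 0000110100001101
  ((b & (~c | d)) | a) = 0000110111111111
  (~d | ((b & (~c | d)) | a)) = 1010111111111111
  (~c & (~d | ((b & (~c | d)) | a))) = 1000110011001100

(~c & (~d | ((b & (~c | d)) | a)))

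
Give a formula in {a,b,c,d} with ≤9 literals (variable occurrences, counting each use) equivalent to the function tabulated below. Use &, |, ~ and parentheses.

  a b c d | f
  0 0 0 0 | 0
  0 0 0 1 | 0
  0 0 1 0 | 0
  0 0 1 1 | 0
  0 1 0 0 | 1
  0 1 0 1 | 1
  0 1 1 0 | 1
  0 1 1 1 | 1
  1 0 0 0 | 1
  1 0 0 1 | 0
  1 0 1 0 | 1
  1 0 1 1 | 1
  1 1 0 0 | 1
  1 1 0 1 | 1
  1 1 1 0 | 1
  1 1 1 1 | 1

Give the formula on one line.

  ~d = 1010101010101010
  (~d & a) = 0000000010101010
  (c | (~d & a)) = 0011001110111011
  ~b = 1111000011110000
  (a & ~b) = 0000000011110000
  ((c | (~d & a)) & (a & ~b)) = 0000000010110000
  (b | ((c | (~d & a)) & (a & ~b))) = 0000111110111111

(b | ((c | (~d & a)) & (a & ~b)))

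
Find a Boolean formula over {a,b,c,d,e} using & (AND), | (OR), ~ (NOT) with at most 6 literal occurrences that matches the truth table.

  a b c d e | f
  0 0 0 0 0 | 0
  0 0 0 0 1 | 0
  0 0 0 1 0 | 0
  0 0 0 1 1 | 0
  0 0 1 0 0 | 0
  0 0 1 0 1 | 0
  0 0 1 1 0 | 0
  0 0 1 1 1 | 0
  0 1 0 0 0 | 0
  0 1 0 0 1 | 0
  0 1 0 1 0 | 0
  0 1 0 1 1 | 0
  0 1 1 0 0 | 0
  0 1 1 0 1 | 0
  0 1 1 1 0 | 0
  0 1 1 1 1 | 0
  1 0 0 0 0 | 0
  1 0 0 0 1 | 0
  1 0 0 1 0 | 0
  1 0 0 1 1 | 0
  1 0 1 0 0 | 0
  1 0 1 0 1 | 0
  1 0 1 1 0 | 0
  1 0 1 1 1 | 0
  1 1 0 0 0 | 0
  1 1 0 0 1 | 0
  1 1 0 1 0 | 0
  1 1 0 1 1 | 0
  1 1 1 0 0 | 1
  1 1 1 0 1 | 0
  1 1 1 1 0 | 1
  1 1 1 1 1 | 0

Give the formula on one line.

((c & (a & ~e)) & b)

  ~e = 10101010101010101010101010101010
  (a & ~e) = 00000000000000001010101010101010
  (c & (a & ~e)) = 00000000000000000000101000001010
  ((c & (a & ~e)) & b) = 00000000000000000000000000001010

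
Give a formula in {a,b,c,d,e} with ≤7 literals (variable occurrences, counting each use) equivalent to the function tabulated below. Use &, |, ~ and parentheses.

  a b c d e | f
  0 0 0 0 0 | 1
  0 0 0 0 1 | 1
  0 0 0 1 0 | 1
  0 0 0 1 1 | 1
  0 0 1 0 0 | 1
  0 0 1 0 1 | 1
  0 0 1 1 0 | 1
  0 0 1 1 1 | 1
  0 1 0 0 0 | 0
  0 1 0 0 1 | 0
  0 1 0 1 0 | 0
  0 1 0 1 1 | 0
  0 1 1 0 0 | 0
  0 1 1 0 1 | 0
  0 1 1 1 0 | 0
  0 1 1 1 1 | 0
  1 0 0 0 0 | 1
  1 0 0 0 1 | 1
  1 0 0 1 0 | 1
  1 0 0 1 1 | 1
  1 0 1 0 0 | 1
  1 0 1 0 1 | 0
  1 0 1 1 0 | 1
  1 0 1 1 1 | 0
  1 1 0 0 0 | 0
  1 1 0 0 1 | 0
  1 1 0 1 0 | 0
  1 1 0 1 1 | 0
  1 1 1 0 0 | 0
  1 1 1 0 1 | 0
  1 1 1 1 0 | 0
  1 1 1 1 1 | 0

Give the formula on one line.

  ~b = 11111111000000001111111100000000
  ~c = 11110000111100001111000011110000
  ~a = 11111111111111110000000000000000
  ~e = 10101010101010101010101010101010
  (~a | ~e) = 11111111111111111010101010101010
  (~c | (~a | ~e)) = 11111111111111111111101011111010
  (~b & (~c | (~a | ~e))) = 11111111000000001111101000000000

(~b & (~c | (~a | ~e)))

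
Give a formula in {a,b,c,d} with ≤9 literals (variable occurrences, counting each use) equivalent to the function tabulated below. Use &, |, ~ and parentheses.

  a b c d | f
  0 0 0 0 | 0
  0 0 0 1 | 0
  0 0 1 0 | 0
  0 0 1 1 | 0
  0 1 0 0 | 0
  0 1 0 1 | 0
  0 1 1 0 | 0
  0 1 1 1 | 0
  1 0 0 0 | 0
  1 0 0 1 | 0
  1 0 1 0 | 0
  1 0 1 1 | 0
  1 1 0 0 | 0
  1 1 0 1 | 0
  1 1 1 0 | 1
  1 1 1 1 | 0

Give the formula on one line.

(((~d & (~c | ((c & a) | d))) & c) & b)

  ~d = 1010101010101010
  ~c = 1100110011001100
  (c & a) = 0000000000110011
  ((c & a) | d) = 0101010101110111
  (~c | ((c & a) | d)) = 1101110111111111
  (~d & (~c | ((c & a) | d))) = 1000100010101010
  ((~d & (~c | ((c & a) | d))) & c) = 0000000000100010
  (((~d & (~c | ((c & a) | d))) & c) & b) = 0000000000000010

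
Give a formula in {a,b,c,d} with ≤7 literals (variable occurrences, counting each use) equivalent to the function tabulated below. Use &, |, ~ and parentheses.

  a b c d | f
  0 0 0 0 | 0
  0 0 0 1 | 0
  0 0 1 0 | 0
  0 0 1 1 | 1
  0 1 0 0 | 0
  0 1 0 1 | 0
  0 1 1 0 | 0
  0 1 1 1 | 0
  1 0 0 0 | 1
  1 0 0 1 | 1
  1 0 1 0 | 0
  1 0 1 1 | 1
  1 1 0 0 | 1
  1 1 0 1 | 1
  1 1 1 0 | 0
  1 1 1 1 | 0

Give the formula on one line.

((a | c) & ((~b & d) | ~c))

  (a | c) = 0011001111111111
  ~b = 1111000011110000
  (~b & d) = 0101000001010000
  ~c = 1100110011001100
  ((~b & d) | ~c) = 1101110011011100
  ((a | c) & ((~b & d) | ~c)) = 0001000011011100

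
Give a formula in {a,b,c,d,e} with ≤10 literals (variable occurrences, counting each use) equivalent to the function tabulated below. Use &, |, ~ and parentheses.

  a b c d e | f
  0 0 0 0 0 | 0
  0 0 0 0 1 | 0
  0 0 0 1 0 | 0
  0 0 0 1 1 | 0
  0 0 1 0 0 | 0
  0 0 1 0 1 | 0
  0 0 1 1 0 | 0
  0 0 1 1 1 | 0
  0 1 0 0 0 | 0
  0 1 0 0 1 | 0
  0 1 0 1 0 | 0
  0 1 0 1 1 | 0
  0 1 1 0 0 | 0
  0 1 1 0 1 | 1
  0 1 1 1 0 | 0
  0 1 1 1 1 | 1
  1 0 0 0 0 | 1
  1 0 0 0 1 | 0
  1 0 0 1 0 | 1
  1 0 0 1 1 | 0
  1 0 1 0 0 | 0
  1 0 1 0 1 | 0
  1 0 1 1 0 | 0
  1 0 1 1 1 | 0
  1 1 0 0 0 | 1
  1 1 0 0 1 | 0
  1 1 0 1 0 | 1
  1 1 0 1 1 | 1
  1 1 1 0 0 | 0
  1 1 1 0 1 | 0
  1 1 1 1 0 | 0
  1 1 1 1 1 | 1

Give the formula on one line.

(((~e & ~c) | (e & ((~a | d) & b))) & (c | a))

  ~e = 10101010101010101010101010101010
  ~c = 11110000111100001111000011110000
  (~e & ~c) = 10100000101000001010000010100000
  ~a = 11111111111111110000000000000000
  (~a | d) = 11111111111111110011001100110011
  ((~a | d) & b) = 00000000111111110000000000110011
  (e & ((~a | d) & b)) = 00000000010101010000000000010001
  ((~e & ~c) | (e & ((~a | d) & b))) = 10100000111101011010000010110001
  (c | a) = 00001111000011111111111111111111
  (((~e & ~c) | (e & ((~a | d) & b))) & (c | a)) = 00000000000001011010000010110001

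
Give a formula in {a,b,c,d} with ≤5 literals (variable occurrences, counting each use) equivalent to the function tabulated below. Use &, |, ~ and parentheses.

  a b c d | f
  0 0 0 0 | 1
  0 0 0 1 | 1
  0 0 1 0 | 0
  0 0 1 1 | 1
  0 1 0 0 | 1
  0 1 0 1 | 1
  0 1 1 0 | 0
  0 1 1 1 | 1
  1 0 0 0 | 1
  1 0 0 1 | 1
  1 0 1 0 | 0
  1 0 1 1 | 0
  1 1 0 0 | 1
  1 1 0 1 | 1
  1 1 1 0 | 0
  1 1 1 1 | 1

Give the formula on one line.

(((~a | (b | ~c)) & d) | ~c)

  ~a = 1111111100000000
  ~c = 1100110011001100
  (b | ~c) = 1100111111001111
  (~a | (b | ~c)) = 1111111111001111
  ((~a | (b | ~c)) & d) = 0101010101000101
  (((~a | (b | ~c)) & d) | ~c) = 1101110111001101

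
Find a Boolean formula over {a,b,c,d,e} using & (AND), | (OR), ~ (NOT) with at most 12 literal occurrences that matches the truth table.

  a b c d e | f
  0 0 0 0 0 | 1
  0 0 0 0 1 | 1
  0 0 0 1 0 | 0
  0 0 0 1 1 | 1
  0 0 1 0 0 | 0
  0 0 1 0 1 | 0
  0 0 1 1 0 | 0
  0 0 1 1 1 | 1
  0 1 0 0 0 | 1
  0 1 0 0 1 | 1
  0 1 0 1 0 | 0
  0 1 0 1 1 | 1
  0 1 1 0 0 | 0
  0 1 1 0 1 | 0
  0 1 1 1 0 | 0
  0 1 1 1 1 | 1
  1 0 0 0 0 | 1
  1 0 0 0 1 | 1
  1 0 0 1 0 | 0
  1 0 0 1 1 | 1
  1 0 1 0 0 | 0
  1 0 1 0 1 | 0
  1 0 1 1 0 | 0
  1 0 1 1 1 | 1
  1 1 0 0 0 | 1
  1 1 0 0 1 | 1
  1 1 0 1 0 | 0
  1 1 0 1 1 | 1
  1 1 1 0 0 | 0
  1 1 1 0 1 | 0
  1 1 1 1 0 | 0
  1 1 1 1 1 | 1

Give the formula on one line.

  (c | e) = 01011111010111110101111101011111
  ~d = 11001100110011001100110011001100
  ~c = 11110000111100001111000011110000
  (~d & ~c) = 11000000110000001100000011000000
  ((c | e) | (~d & ~c)) = 11011111110111111101111111011111
  (((c | e) | (~d & ~c)) & ~c) = 11010000110100001101000011010000
  (c & d) = 00000011000000110000001100000011
  ((c & d) | ~c) = 11110011111100111111001111110011
  (e & ((c & d) | ~c)) = 01010001010100010101000101010001
  ((((c | e) | (~d & ~c)) & ~c) | (e & ((c & d) | ~c))) = 11010001110100011101000111010001

((((c | e) | (~d & ~c)) & ~c) | (e & ((c & d) | ~c)))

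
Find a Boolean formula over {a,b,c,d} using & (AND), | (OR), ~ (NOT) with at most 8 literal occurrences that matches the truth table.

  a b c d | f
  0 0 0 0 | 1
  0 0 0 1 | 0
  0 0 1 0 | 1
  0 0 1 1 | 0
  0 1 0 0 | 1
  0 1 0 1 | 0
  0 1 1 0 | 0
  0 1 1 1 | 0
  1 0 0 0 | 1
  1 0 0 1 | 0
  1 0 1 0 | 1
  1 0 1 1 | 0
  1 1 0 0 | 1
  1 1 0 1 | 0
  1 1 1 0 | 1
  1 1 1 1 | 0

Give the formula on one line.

  ~b = 1111000011110000
  (~b | d) = 1111010111110101
  ~c = 1100110011001100
  (a | ~c) = 1100110011111111
  ((~b | d) | (a | ~c)) = 1111110111111111
  ~d = 1010101010101010
  (((~b | d) | (a | ~c)) & ~d) = 1010100010101010

(((~b | d) | (a | ~c)) & ~d)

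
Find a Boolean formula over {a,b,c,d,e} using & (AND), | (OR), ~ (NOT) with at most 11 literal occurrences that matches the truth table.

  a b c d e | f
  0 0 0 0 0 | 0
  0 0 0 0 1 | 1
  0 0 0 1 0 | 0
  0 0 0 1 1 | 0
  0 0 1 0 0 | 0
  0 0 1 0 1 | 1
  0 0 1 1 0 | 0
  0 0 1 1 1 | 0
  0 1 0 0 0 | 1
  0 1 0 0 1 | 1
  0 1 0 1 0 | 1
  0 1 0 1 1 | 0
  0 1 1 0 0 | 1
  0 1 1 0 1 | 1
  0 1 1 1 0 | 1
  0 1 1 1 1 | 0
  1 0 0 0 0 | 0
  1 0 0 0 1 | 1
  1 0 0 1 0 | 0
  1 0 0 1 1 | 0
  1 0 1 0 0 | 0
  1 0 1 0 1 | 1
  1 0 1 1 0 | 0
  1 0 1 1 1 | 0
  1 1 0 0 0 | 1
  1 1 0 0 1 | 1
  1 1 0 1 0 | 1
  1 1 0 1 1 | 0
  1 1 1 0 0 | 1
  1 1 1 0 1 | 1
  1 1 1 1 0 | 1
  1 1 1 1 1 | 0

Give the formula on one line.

((b | e) & ((((e | a) | (e | b)) & ~e) | ~d))

  (b | e) = 01010101111111110101010111111111
  (e | a) = 01010101010101011111111111111111
  (e | b) = 01010101111111110101010111111111
  ((e | a) | (e | b)) = 01010101111111111111111111111111
  ~e = 10101010101010101010101010101010
  (((e | a) | (e | b)) & ~e) = 00000000101010101010101010101010
  ~d = 11001100110011001100110011001100
  ((((e | a) | (e | b)) & ~e) | ~d) = 11001100111011101110111011101110
  ((b | e) & ((((e | a) | (e | b)) & ~e) | ~d)) = 01000100111011100100010011101110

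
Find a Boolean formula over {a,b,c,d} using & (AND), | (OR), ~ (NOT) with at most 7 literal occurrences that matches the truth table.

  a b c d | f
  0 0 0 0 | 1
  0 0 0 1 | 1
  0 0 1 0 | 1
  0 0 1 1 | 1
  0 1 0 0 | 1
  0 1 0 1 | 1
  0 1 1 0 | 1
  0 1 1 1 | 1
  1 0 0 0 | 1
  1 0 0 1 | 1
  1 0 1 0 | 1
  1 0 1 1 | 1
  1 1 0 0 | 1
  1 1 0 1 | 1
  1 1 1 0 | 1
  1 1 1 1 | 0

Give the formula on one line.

  ~a = 1111111100000000
  ~b = 1111000011110000
  ~c = 1100110011001100
  (~b | ~c) = 1111110011111100
  (~a | (~b | ~c)) = 1111111111111100
  ~d = 1010101010101010
  (~d & a) = 0000000010101010
  ((~a | (~b | ~c)) | (~d & a)) = 1111111111111110

((~a | (~b | ~c)) | (~d & a))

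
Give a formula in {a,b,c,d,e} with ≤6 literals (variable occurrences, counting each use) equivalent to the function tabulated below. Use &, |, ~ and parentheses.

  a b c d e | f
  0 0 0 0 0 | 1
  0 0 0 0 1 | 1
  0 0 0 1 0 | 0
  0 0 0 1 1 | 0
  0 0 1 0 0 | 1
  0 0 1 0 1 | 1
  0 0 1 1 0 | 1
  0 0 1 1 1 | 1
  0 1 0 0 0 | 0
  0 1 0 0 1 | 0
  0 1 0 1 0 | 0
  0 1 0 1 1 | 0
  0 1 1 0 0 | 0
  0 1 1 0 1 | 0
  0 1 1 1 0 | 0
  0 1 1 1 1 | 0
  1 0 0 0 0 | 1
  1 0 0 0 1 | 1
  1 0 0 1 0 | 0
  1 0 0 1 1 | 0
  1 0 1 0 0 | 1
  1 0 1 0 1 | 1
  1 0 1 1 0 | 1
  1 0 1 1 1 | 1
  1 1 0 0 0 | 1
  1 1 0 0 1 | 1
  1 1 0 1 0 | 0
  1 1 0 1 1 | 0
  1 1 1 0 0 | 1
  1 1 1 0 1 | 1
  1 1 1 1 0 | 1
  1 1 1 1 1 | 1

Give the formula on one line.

  ~d = 11001100110011001100110011001100
  (c | ~d) = 11001111110011111100111111001111
  ~b = 11111111000000001111111100000000
  (a & b) = 00000000000000000000000011111111
  (~b | (a & b)) = 11111111000000001111111111111111
  ((c | ~d) & (~b | (a & b))) = 11001111000000001100111111001111

((c | ~d) & (~b | (a & b)))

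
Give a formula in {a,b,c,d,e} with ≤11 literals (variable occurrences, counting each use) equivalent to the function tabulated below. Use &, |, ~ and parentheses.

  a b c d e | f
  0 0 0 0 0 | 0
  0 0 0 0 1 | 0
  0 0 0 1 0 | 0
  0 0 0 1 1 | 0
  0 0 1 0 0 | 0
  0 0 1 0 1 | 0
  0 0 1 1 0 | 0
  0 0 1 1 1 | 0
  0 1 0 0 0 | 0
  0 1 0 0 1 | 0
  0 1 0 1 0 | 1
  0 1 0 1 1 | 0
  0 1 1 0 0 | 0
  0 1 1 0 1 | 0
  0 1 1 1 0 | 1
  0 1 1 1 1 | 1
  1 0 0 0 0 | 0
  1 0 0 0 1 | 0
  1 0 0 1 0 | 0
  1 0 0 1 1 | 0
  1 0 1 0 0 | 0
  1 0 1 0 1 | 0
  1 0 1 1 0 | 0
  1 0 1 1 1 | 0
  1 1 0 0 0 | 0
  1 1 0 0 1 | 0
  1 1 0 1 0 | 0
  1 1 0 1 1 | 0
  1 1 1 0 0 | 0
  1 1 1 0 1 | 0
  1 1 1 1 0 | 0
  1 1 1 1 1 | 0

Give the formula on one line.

  (b & d) = 00000000001100110000000000110011
  ~a = 11111111111111110000000000000000
  ~b = 11111111000000001111111100000000
  (~a | ~b) = 11111111111111111111111100000000
  ((b & d) & (~a | ~b)) = 00000000001100110000000000000000
  ~d = 11001100110011001100110011001100
  (~b | ~d) = 11111111110011001111111111001100
  ~e = 10101010101010101010101010101010
  (c | ~e) = 10101111101011111010111110101111
  ((~b | ~d) | (c | ~e)) = 11111111111011111111111111101111
  (a | ((~b | ~d) | (c | ~e))) = 11111111111011111111111111111111
  (((b & d) & (~a | ~b)) & (a | ((~b | ~d) | (c | ~e)))) = 00000000001000110000000000000000

(((b & d) & (~a | ~b)) & (a | ((~b | ~d) | (c | ~e))))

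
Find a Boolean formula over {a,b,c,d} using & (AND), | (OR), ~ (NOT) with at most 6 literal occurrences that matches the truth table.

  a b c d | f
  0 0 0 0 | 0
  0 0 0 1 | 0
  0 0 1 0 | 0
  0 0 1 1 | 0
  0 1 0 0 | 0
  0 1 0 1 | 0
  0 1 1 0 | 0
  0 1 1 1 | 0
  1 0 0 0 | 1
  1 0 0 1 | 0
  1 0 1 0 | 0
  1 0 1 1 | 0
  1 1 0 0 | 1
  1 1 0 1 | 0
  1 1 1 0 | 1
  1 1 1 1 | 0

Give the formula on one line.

(((b | ~c) & ~d) & a)

  ~c = 1100110011001100
  (b | ~c) = 1100111111001111
  ~d = 1010101010101010
  ((b | ~c) & ~d) = 1000101010001010
  (((b | ~c) & ~d) & a) = 0000000010001010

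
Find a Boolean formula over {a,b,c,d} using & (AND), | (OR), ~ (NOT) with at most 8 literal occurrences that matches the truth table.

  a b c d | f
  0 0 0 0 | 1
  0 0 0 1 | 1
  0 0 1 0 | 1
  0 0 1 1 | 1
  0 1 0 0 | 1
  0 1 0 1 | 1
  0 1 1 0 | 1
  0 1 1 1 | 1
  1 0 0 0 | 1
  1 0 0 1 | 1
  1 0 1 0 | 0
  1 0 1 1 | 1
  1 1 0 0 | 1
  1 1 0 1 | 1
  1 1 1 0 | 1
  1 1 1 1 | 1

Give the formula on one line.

(((c | (a & ~b)) & ~a) | ((~c | (b & c)) | d))

  ~b = 1111000011110000
  (a & ~b) = 0000000011110000
  (c | (a & ~b)) = 0011001111110011
  ~a = 1111111100000000
  ((c | (a & ~b)) & ~a) = 0011001100000000
  ~c = 1100110011001100
  (b & c) = 0000001100000011
  (~c | (b & c)) = 1100111111001111
  ((~c | (b & c)) | d) = 1101111111011111
  (((c | (a & ~b)) & ~a) | ((~c | (b & c)) | d)) = 1111111111011111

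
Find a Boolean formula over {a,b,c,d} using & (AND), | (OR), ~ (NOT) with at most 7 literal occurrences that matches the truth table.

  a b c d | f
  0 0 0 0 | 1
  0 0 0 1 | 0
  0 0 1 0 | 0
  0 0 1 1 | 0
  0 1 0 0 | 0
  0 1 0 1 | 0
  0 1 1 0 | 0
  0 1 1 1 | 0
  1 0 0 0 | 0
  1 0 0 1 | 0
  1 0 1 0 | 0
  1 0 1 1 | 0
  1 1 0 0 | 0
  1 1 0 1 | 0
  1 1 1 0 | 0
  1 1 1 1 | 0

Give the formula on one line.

  ~b = 1111000011110000
  ~d = 1010101010101010
  ~c = 1100110011001100
  (b | ~c) = 1100111111001111
  ((b | ~c) | d) = 1101111111011111
  (~d & ((b | ~c) | d)) = 1000101010001010
  (~b & (~d & ((b | ~c) | d))) = 1000000010000000
  ~a = 1111111100000000
  (~a | b) = 1111111100001111
  ((~b & (~d & ((b | ~c) | d))) & (~a | b)) = 1000000000000000

((~b & (~d & ((b | ~c) | d))) & (~a | b))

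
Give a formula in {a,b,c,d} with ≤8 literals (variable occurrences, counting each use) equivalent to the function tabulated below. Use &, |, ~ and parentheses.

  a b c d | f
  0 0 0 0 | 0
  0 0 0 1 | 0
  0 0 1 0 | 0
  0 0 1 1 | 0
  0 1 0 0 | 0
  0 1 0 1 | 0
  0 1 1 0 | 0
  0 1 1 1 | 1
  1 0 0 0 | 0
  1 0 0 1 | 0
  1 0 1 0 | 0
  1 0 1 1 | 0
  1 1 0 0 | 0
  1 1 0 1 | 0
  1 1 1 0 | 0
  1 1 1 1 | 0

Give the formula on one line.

  (d & a) = 0000000001010101
  ((d & a) | c) = 0011001101110111
  ~d = 1010101010101010
  ~a = 1111111100000000
  (~d | ~a) = 1111111110101010
  (b & (~d | ~a)) = 0000111100001010
  ((b & (~d | ~a)) & d) = 0000010100000000
  (((d & a) | c) & ((b & (~d | ~a)) & d)) = 0000000100000000

(((d & a) | c) & ((b & (~d | ~a)) & d))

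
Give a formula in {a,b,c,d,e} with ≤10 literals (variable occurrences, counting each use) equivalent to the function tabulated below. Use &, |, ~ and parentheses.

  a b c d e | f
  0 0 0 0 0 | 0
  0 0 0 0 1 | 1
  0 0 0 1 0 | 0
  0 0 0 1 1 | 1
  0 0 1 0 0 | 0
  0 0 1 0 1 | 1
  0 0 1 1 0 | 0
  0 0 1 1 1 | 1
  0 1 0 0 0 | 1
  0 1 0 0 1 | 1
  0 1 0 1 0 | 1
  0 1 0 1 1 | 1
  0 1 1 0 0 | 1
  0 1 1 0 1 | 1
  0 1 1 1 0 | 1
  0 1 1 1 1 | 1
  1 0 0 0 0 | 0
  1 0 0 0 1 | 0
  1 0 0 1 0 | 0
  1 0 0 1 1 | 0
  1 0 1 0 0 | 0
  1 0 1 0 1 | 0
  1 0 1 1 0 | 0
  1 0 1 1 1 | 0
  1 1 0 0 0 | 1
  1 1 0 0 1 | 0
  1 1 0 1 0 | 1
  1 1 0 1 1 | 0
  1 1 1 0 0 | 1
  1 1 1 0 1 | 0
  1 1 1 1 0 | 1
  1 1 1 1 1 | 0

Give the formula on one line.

((~e & b) | (~a & ((a | (~e & b)) | e)))

  ~e = 10101010101010101010101010101010
  (~e & b) = 00000000101010100000000010101010
  ~a = 11111111111111110000000000000000
  (a | (~e & b)) = 00000000101010101111111111111111
  ((a | (~e & b)) | e) = 01010101111111111111111111111111
  (~a & ((a | (~e & b)) | e)) = 01010101111111110000000000000000
  ((~e & b) | (~a & ((a | (~e & b)) | e))) = 01010101111111110000000010101010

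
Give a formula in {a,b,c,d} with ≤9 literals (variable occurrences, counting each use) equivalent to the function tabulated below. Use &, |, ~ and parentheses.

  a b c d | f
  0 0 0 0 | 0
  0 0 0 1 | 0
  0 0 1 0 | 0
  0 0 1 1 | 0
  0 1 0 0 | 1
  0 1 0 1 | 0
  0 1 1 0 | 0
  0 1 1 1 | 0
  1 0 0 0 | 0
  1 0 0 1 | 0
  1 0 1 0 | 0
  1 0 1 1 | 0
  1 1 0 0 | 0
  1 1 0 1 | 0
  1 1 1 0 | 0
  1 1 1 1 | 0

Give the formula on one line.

(~c & (~a & (((c & ~a) | (~d | a)) & b)))

  ~c = 1100110011001100
  ~a = 1111111100000000
  (c & ~a) = 0011001100000000
  ~d = 1010101010101010
  (~d | a) = 1010101011111111
  ((c & ~a) | (~d | a)) = 1011101111111111
  (((c & ~a) | (~d | a)) & b) = 0000101100001111
  (~a & (((c & ~a) | (~d | a)) & b)) = 0000101100000000
  (~c & (~a & (((c & ~a) | (~d | a)) & b))) = 0000100000000000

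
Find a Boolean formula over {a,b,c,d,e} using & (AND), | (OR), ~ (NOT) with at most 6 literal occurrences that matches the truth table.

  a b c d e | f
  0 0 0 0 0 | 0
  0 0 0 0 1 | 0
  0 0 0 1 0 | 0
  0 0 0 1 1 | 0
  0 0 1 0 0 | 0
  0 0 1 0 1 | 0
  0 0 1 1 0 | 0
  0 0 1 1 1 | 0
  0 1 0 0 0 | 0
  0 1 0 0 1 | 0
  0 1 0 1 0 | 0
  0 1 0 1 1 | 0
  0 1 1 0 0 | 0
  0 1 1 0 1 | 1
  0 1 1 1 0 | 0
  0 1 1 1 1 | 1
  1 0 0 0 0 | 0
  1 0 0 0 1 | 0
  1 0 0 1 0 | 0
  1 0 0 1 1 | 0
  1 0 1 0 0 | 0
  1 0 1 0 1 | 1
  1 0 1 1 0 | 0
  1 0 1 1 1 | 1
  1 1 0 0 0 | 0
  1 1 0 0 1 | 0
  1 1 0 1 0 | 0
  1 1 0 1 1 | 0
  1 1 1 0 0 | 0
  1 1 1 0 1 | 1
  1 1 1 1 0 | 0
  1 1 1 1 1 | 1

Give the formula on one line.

(c & ((e & (a | ~e)) | (b & e)))

  ~e = 10101010101010101010101010101010
  (a | ~e) = 10101010101010101111111111111111
  (e & (a | ~e)) = 00000000000000000101010101010101
  (b & e) = 00000000010101010000000001010101
  ((e & (a | ~e)) | (b & e)) = 00000000010101010101010101010101
  (c & ((e & (a | ~e)) | (b & e))) = 00000000000001010000010100000101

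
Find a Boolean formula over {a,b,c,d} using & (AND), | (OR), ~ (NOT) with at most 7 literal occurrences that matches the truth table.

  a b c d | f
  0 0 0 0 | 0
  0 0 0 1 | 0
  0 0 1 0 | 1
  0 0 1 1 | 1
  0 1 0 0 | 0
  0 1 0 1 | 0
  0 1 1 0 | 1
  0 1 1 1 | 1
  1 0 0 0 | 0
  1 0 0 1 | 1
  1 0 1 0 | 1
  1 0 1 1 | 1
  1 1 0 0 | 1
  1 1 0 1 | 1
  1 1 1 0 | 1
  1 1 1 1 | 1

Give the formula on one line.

((c | a) & ((d | c) | (~c & b)))

  (c | a) = 0011001111111111
  (d | c) = 0111011101110111
  ~c = 1100110011001100
  (~c & b) = 0000110000001100
  ((d | c) | (~c & b)) = 0111111101111111
  ((c | a) & ((d | c) | (~c & b))) = 0011001101111111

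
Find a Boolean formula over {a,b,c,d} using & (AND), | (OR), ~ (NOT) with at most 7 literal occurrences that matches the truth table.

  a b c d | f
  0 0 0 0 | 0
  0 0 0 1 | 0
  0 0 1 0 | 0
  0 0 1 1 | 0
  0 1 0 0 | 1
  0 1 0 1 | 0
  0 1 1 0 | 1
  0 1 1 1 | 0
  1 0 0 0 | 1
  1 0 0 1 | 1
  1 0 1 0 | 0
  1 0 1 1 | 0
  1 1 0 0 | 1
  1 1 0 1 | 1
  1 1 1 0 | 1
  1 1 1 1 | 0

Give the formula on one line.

  ~c = 1100110011001100
  (a & ~c) = 0000000011001100
  ~d = 1010101010101010
  (b & ~d) = 0000101000001010
  ((a & ~c) | (b & ~d)) = 0000101011001110

((a & ~c) | (b & ~d))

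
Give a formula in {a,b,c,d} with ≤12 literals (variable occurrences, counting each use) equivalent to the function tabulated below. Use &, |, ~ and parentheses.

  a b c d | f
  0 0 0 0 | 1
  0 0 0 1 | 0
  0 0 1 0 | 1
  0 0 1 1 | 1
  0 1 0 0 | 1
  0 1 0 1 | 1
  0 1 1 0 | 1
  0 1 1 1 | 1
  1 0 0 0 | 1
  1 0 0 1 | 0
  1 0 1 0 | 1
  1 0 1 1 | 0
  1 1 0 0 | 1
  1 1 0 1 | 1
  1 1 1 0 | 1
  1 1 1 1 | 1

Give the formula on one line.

(((~d | (~a & c)) & (~b | (a | ((~a & c) | d)))) | b)

  ~d = 1010101010101010
  ~a = 1111111100000000
  (~a & c) = 0011001100000000
  (~d | (~a & c)) = 1011101110101010
  ~b = 1111000011110000
  ((~a & c) | d) = 0111011101010101
  (a | ((~a & c) | d)) = 0111011111111111
  (~b | (a | ((~a & c) | d))) = 1111011111111111
  ((~d | (~a & c)) & (~b | (a | ((~a & c) | d)))) = 1011001110101010
  (((~d | (~a & c)) & (~b | (a | ((~a & c) | d)))) | b) = 1011111110101111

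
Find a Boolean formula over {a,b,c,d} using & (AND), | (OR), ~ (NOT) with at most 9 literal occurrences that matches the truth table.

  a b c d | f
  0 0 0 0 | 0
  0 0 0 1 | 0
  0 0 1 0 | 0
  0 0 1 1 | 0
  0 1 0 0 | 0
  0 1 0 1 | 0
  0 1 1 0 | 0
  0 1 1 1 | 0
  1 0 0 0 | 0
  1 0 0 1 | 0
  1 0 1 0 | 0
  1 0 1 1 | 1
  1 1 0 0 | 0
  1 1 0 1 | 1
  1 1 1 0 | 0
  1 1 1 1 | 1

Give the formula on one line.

  ~c = 1100110011001100
  (d | ~c) = 1101110111011101
  (a & (d | ~c)) = 0000000011011101
  (b & d) = 0000010100000101
  (c | (b & d)) = 0011011100110111
  ((a & (d | ~c)) & (c | (b & d))) = 0000000000010101

((a & (d | ~c)) & (c | (b & d)))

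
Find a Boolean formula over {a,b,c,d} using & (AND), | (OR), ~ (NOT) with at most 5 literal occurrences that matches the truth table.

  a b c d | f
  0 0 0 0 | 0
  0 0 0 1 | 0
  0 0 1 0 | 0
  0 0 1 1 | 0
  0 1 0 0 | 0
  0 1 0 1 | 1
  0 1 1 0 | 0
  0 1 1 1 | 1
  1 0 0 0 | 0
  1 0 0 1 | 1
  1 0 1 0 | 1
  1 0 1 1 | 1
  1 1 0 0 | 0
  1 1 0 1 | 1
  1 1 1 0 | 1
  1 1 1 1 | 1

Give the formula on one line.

((d & b) | ((d | c) & a))

  (d & b) = 0000010100000101
  (d | c) = 0111011101110111
  ((d | c) & a) = 0000000001110111
  ((d & b) | ((d | c) & a)) = 0000010101110111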